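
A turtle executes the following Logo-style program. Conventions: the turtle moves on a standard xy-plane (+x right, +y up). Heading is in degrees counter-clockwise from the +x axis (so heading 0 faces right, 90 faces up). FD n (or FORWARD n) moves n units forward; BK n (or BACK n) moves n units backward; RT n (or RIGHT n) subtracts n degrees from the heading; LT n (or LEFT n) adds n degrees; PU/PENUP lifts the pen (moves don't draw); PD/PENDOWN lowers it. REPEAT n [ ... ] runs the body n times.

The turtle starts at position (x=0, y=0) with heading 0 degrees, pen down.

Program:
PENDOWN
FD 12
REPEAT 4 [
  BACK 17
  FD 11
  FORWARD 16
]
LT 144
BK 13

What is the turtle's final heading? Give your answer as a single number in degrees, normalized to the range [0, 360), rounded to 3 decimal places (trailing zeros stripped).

Answer: 144

Derivation:
Executing turtle program step by step:
Start: pos=(0,0), heading=0, pen down
PD: pen down
FD 12: (0,0) -> (12,0) [heading=0, draw]
REPEAT 4 [
  -- iteration 1/4 --
  BK 17: (12,0) -> (-5,0) [heading=0, draw]
  FD 11: (-5,0) -> (6,0) [heading=0, draw]
  FD 16: (6,0) -> (22,0) [heading=0, draw]
  -- iteration 2/4 --
  BK 17: (22,0) -> (5,0) [heading=0, draw]
  FD 11: (5,0) -> (16,0) [heading=0, draw]
  FD 16: (16,0) -> (32,0) [heading=0, draw]
  -- iteration 3/4 --
  BK 17: (32,0) -> (15,0) [heading=0, draw]
  FD 11: (15,0) -> (26,0) [heading=0, draw]
  FD 16: (26,0) -> (42,0) [heading=0, draw]
  -- iteration 4/4 --
  BK 17: (42,0) -> (25,0) [heading=0, draw]
  FD 11: (25,0) -> (36,0) [heading=0, draw]
  FD 16: (36,0) -> (52,0) [heading=0, draw]
]
LT 144: heading 0 -> 144
BK 13: (52,0) -> (62.517,-7.641) [heading=144, draw]
Final: pos=(62.517,-7.641), heading=144, 14 segment(s) drawn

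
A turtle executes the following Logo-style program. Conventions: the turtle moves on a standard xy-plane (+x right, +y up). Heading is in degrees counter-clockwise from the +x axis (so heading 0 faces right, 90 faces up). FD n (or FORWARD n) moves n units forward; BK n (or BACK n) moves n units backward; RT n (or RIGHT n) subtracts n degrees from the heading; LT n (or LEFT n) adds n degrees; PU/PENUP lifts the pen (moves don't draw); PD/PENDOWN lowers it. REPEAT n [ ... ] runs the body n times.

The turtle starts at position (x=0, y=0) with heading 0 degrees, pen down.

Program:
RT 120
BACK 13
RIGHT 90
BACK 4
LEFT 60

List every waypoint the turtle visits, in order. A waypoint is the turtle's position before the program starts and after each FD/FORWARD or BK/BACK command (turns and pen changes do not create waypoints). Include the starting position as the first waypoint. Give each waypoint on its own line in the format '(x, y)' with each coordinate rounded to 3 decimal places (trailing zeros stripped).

Answer: (0, 0)
(6.5, 11.258)
(9.964, 9.258)

Derivation:
Executing turtle program step by step:
Start: pos=(0,0), heading=0, pen down
RT 120: heading 0 -> 240
BK 13: (0,0) -> (6.5,11.258) [heading=240, draw]
RT 90: heading 240 -> 150
BK 4: (6.5,11.258) -> (9.964,9.258) [heading=150, draw]
LT 60: heading 150 -> 210
Final: pos=(9.964,9.258), heading=210, 2 segment(s) drawn
Waypoints (3 total):
(0, 0)
(6.5, 11.258)
(9.964, 9.258)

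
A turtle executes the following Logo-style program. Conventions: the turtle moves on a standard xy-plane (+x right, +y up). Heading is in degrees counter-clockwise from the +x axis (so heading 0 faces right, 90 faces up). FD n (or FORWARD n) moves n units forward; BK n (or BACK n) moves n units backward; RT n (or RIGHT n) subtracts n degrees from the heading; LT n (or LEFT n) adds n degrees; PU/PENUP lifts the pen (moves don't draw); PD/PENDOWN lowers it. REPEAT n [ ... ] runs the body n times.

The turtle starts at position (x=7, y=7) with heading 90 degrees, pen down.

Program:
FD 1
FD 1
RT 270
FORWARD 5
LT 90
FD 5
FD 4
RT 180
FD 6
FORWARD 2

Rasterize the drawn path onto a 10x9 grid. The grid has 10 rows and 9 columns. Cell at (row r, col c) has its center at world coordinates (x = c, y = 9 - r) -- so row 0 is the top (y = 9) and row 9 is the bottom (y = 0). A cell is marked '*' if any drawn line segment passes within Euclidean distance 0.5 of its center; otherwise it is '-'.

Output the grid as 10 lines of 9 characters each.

Segment 0: (7,7) -> (7,8)
Segment 1: (7,8) -> (7,9)
Segment 2: (7,9) -> (2,9)
Segment 3: (2,9) -> (2,4)
Segment 4: (2,4) -> (2,0)
Segment 5: (2,0) -> (2,6)
Segment 6: (2,6) -> (2,8)

Answer: --******-
--*----*-
--*----*-
--*------
--*------
--*------
--*------
--*------
--*------
--*------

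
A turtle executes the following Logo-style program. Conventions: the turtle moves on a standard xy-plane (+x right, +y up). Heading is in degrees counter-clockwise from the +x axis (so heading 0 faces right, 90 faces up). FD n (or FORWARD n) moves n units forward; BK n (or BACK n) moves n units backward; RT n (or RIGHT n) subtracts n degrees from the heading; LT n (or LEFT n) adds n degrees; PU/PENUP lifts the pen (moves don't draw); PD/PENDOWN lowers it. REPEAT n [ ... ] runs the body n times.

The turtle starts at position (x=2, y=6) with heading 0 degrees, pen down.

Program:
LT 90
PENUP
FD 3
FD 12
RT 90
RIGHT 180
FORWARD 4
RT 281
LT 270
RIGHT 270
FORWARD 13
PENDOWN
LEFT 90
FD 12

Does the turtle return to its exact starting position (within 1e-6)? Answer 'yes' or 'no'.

Answer: no

Derivation:
Executing turtle program step by step:
Start: pos=(2,6), heading=0, pen down
LT 90: heading 0 -> 90
PU: pen up
FD 3: (2,6) -> (2,9) [heading=90, move]
FD 12: (2,9) -> (2,21) [heading=90, move]
RT 90: heading 90 -> 0
RT 180: heading 0 -> 180
FD 4: (2,21) -> (-2,21) [heading=180, move]
RT 281: heading 180 -> 259
LT 270: heading 259 -> 169
RT 270: heading 169 -> 259
FD 13: (-2,21) -> (-4.481,8.239) [heading=259, move]
PD: pen down
LT 90: heading 259 -> 349
FD 12: (-4.481,8.239) -> (7.299,5.949) [heading=349, draw]
Final: pos=(7.299,5.949), heading=349, 1 segment(s) drawn

Start position: (2, 6)
Final position: (7.299, 5.949)
Distance = 5.299; >= 1e-6 -> NOT closed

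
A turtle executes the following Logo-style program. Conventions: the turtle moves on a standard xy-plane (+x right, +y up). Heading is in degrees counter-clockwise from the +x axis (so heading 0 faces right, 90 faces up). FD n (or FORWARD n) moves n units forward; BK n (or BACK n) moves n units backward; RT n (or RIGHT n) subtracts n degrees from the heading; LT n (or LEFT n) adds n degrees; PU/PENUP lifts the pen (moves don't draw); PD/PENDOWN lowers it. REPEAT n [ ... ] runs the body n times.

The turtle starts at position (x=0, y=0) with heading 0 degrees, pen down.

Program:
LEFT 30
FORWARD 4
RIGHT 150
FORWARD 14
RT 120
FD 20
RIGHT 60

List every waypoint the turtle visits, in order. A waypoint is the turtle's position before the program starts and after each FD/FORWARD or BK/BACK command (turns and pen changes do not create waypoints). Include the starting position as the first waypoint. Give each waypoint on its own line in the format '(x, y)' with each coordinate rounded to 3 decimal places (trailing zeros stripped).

Answer: (0, 0)
(3.464, 2)
(-3.536, -10.124)
(-13.536, 7.196)

Derivation:
Executing turtle program step by step:
Start: pos=(0,0), heading=0, pen down
LT 30: heading 0 -> 30
FD 4: (0,0) -> (3.464,2) [heading=30, draw]
RT 150: heading 30 -> 240
FD 14: (3.464,2) -> (-3.536,-10.124) [heading=240, draw]
RT 120: heading 240 -> 120
FD 20: (-3.536,-10.124) -> (-13.536,7.196) [heading=120, draw]
RT 60: heading 120 -> 60
Final: pos=(-13.536,7.196), heading=60, 3 segment(s) drawn
Waypoints (4 total):
(0, 0)
(3.464, 2)
(-3.536, -10.124)
(-13.536, 7.196)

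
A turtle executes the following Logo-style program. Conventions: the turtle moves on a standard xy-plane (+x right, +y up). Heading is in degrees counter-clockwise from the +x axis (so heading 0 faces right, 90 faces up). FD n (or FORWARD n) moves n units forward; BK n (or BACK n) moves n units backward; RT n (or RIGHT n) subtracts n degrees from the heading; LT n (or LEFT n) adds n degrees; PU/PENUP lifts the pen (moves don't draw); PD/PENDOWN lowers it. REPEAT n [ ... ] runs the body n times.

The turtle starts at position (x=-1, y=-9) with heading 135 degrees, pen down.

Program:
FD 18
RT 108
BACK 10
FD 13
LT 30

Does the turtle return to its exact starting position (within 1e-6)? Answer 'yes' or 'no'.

Answer: no

Derivation:
Executing turtle program step by step:
Start: pos=(-1,-9), heading=135, pen down
FD 18: (-1,-9) -> (-13.728,3.728) [heading=135, draw]
RT 108: heading 135 -> 27
BK 10: (-13.728,3.728) -> (-22.638,-0.812) [heading=27, draw]
FD 13: (-22.638,-0.812) -> (-11.055,5.09) [heading=27, draw]
LT 30: heading 27 -> 57
Final: pos=(-11.055,5.09), heading=57, 3 segment(s) drawn

Start position: (-1, -9)
Final position: (-11.055, 5.09)
Distance = 17.31; >= 1e-6 -> NOT closed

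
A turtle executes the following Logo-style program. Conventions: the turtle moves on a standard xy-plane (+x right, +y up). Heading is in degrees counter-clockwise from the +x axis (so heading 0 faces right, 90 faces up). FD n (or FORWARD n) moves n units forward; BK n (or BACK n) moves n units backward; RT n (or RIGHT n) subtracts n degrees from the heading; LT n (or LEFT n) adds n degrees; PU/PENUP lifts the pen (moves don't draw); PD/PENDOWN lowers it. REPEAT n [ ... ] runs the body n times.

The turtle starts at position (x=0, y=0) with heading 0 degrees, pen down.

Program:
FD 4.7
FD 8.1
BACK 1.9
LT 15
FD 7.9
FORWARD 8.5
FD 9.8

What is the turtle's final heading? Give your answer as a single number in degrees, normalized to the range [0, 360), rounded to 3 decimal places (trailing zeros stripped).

Executing turtle program step by step:
Start: pos=(0,0), heading=0, pen down
FD 4.7: (0,0) -> (4.7,0) [heading=0, draw]
FD 8.1: (4.7,0) -> (12.8,0) [heading=0, draw]
BK 1.9: (12.8,0) -> (10.9,0) [heading=0, draw]
LT 15: heading 0 -> 15
FD 7.9: (10.9,0) -> (18.531,2.045) [heading=15, draw]
FD 8.5: (18.531,2.045) -> (26.741,4.245) [heading=15, draw]
FD 9.8: (26.741,4.245) -> (36.207,6.781) [heading=15, draw]
Final: pos=(36.207,6.781), heading=15, 6 segment(s) drawn

Answer: 15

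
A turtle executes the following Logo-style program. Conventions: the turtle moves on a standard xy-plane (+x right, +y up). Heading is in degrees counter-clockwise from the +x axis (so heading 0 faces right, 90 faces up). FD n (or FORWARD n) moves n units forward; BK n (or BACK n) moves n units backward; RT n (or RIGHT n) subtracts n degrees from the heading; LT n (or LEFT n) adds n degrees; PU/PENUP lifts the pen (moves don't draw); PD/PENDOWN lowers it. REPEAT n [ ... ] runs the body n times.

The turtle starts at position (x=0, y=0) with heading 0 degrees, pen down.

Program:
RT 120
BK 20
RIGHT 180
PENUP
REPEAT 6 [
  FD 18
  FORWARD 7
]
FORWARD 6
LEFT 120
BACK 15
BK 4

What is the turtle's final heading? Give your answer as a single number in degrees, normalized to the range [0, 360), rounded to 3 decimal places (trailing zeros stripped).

Executing turtle program step by step:
Start: pos=(0,0), heading=0, pen down
RT 120: heading 0 -> 240
BK 20: (0,0) -> (10,17.321) [heading=240, draw]
RT 180: heading 240 -> 60
PU: pen up
REPEAT 6 [
  -- iteration 1/6 --
  FD 18: (10,17.321) -> (19,32.909) [heading=60, move]
  FD 7: (19,32.909) -> (22.5,38.971) [heading=60, move]
  -- iteration 2/6 --
  FD 18: (22.5,38.971) -> (31.5,54.56) [heading=60, move]
  FD 7: (31.5,54.56) -> (35,60.622) [heading=60, move]
  -- iteration 3/6 --
  FD 18: (35,60.622) -> (44,76.21) [heading=60, move]
  FD 7: (44,76.21) -> (47.5,82.272) [heading=60, move]
  -- iteration 4/6 --
  FD 18: (47.5,82.272) -> (56.5,97.861) [heading=60, move]
  FD 7: (56.5,97.861) -> (60,103.923) [heading=60, move]
  -- iteration 5/6 --
  FD 18: (60,103.923) -> (69,119.512) [heading=60, move]
  FD 7: (69,119.512) -> (72.5,125.574) [heading=60, move]
  -- iteration 6/6 --
  FD 18: (72.5,125.574) -> (81.5,141.162) [heading=60, move]
  FD 7: (81.5,141.162) -> (85,147.224) [heading=60, move]
]
FD 6: (85,147.224) -> (88,152.42) [heading=60, move]
LT 120: heading 60 -> 180
BK 15: (88,152.42) -> (103,152.42) [heading=180, move]
BK 4: (103,152.42) -> (107,152.42) [heading=180, move]
Final: pos=(107,152.42), heading=180, 1 segment(s) drawn

Answer: 180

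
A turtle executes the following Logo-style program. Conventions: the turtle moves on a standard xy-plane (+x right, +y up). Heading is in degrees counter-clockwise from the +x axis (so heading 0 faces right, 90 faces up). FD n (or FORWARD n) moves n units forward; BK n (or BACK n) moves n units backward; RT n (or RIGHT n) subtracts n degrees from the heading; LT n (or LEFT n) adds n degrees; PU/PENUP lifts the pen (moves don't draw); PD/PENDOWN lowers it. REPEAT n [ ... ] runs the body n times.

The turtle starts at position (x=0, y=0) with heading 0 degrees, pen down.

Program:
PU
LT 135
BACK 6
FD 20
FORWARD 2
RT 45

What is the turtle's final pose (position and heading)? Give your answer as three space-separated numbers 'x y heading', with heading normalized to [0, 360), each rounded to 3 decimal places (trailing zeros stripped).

Executing turtle program step by step:
Start: pos=(0,0), heading=0, pen down
PU: pen up
LT 135: heading 0 -> 135
BK 6: (0,0) -> (4.243,-4.243) [heading=135, move]
FD 20: (4.243,-4.243) -> (-9.899,9.899) [heading=135, move]
FD 2: (-9.899,9.899) -> (-11.314,11.314) [heading=135, move]
RT 45: heading 135 -> 90
Final: pos=(-11.314,11.314), heading=90, 0 segment(s) drawn

Answer: -11.314 11.314 90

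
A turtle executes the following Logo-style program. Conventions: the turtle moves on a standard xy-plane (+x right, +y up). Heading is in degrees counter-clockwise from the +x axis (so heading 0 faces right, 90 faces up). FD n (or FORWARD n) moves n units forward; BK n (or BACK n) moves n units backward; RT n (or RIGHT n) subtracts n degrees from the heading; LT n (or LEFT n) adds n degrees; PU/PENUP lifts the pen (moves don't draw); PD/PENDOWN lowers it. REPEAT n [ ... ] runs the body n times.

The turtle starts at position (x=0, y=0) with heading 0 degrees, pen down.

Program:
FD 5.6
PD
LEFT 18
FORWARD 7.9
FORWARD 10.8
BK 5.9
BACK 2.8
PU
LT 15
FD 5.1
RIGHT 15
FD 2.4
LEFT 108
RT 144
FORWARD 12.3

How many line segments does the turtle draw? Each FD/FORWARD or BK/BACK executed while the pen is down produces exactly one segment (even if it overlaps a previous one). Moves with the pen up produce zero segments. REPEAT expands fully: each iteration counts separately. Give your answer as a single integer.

Answer: 5

Derivation:
Executing turtle program step by step:
Start: pos=(0,0), heading=0, pen down
FD 5.6: (0,0) -> (5.6,0) [heading=0, draw]
PD: pen down
LT 18: heading 0 -> 18
FD 7.9: (5.6,0) -> (13.113,2.441) [heading=18, draw]
FD 10.8: (13.113,2.441) -> (23.385,5.779) [heading=18, draw]
BK 5.9: (23.385,5.779) -> (17.774,3.955) [heading=18, draw]
BK 2.8: (17.774,3.955) -> (15.111,3.09) [heading=18, draw]
PU: pen up
LT 15: heading 18 -> 33
FD 5.1: (15.111,3.09) -> (19.388,5.868) [heading=33, move]
RT 15: heading 33 -> 18
FD 2.4: (19.388,5.868) -> (21.67,6.609) [heading=18, move]
LT 108: heading 18 -> 126
RT 144: heading 126 -> 342
FD 12.3: (21.67,6.609) -> (33.368,2.809) [heading=342, move]
Final: pos=(33.368,2.809), heading=342, 5 segment(s) drawn
Segments drawn: 5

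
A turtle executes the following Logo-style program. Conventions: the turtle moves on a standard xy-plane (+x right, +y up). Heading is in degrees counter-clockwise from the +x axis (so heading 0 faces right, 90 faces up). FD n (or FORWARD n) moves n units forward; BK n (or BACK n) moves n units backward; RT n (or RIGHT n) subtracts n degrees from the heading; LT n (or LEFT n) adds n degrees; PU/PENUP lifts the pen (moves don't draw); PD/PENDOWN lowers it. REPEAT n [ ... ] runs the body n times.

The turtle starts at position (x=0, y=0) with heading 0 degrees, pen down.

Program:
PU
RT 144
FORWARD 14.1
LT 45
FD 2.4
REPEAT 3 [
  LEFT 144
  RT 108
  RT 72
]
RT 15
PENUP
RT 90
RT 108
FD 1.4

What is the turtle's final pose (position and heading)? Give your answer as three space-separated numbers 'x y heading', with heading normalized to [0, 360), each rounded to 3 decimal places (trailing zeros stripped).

Answer: -11.083 -11.871 300

Derivation:
Executing turtle program step by step:
Start: pos=(0,0), heading=0, pen down
PU: pen up
RT 144: heading 0 -> 216
FD 14.1: (0,0) -> (-11.407,-8.288) [heading=216, move]
LT 45: heading 216 -> 261
FD 2.4: (-11.407,-8.288) -> (-11.783,-10.658) [heading=261, move]
REPEAT 3 [
  -- iteration 1/3 --
  LT 144: heading 261 -> 45
  RT 108: heading 45 -> 297
  RT 72: heading 297 -> 225
  -- iteration 2/3 --
  LT 144: heading 225 -> 9
  RT 108: heading 9 -> 261
  RT 72: heading 261 -> 189
  -- iteration 3/3 --
  LT 144: heading 189 -> 333
  RT 108: heading 333 -> 225
  RT 72: heading 225 -> 153
]
RT 15: heading 153 -> 138
PU: pen up
RT 90: heading 138 -> 48
RT 108: heading 48 -> 300
FD 1.4: (-11.783,-10.658) -> (-11.083,-11.871) [heading=300, move]
Final: pos=(-11.083,-11.871), heading=300, 0 segment(s) drawn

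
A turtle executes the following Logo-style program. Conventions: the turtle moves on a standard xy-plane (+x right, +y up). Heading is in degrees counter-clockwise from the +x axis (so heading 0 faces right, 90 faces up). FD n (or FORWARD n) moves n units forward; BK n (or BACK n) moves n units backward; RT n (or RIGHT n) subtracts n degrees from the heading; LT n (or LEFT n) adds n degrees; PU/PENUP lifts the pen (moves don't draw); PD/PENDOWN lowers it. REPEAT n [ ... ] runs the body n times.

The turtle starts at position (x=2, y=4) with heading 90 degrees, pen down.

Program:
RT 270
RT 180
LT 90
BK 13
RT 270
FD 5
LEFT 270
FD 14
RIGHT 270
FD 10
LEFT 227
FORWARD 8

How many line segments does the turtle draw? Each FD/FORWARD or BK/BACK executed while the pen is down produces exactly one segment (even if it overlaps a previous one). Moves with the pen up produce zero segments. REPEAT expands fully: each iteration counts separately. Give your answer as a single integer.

Executing turtle program step by step:
Start: pos=(2,4), heading=90, pen down
RT 270: heading 90 -> 180
RT 180: heading 180 -> 0
LT 90: heading 0 -> 90
BK 13: (2,4) -> (2,-9) [heading=90, draw]
RT 270: heading 90 -> 180
FD 5: (2,-9) -> (-3,-9) [heading=180, draw]
LT 270: heading 180 -> 90
FD 14: (-3,-9) -> (-3,5) [heading=90, draw]
RT 270: heading 90 -> 180
FD 10: (-3,5) -> (-13,5) [heading=180, draw]
LT 227: heading 180 -> 47
FD 8: (-13,5) -> (-7.544,10.851) [heading=47, draw]
Final: pos=(-7.544,10.851), heading=47, 5 segment(s) drawn
Segments drawn: 5

Answer: 5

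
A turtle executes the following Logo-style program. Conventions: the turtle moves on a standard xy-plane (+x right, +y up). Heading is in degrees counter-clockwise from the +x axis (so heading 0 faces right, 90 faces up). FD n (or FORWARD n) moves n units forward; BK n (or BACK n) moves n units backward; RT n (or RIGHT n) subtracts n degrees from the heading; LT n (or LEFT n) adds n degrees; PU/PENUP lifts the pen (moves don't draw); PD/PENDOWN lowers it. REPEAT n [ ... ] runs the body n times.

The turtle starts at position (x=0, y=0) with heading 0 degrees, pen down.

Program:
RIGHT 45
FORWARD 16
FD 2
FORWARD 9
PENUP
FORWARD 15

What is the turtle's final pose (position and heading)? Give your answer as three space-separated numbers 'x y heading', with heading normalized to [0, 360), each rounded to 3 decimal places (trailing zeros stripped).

Executing turtle program step by step:
Start: pos=(0,0), heading=0, pen down
RT 45: heading 0 -> 315
FD 16: (0,0) -> (11.314,-11.314) [heading=315, draw]
FD 2: (11.314,-11.314) -> (12.728,-12.728) [heading=315, draw]
FD 9: (12.728,-12.728) -> (19.092,-19.092) [heading=315, draw]
PU: pen up
FD 15: (19.092,-19.092) -> (29.698,-29.698) [heading=315, move]
Final: pos=(29.698,-29.698), heading=315, 3 segment(s) drawn

Answer: 29.698 -29.698 315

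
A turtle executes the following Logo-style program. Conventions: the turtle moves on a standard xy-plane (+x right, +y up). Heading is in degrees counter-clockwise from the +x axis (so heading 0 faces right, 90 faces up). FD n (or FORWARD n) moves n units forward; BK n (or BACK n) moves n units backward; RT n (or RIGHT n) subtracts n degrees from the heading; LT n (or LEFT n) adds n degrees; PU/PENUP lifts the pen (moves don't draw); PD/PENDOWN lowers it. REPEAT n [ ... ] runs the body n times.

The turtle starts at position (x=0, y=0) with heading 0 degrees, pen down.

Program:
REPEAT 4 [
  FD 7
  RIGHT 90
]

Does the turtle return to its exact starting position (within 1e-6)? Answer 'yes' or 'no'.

Answer: yes

Derivation:
Executing turtle program step by step:
Start: pos=(0,0), heading=0, pen down
REPEAT 4 [
  -- iteration 1/4 --
  FD 7: (0,0) -> (7,0) [heading=0, draw]
  RT 90: heading 0 -> 270
  -- iteration 2/4 --
  FD 7: (7,0) -> (7,-7) [heading=270, draw]
  RT 90: heading 270 -> 180
  -- iteration 3/4 --
  FD 7: (7,-7) -> (0,-7) [heading=180, draw]
  RT 90: heading 180 -> 90
  -- iteration 4/4 --
  FD 7: (0,-7) -> (0,0) [heading=90, draw]
  RT 90: heading 90 -> 0
]
Final: pos=(0,0), heading=0, 4 segment(s) drawn

Start position: (0, 0)
Final position: (0, 0)
Distance = 0; < 1e-6 -> CLOSED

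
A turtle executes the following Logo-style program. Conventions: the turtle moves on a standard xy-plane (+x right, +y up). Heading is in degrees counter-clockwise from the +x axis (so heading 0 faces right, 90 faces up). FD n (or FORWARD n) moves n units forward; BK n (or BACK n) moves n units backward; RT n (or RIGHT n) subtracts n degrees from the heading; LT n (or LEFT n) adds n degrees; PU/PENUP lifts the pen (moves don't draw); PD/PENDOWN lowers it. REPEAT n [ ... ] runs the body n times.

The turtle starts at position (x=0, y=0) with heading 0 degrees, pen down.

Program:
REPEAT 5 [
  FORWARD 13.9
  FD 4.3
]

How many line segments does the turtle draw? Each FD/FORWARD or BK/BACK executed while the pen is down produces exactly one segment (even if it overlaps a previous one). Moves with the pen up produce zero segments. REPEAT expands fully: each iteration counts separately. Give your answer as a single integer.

Answer: 10

Derivation:
Executing turtle program step by step:
Start: pos=(0,0), heading=0, pen down
REPEAT 5 [
  -- iteration 1/5 --
  FD 13.9: (0,0) -> (13.9,0) [heading=0, draw]
  FD 4.3: (13.9,0) -> (18.2,0) [heading=0, draw]
  -- iteration 2/5 --
  FD 13.9: (18.2,0) -> (32.1,0) [heading=0, draw]
  FD 4.3: (32.1,0) -> (36.4,0) [heading=0, draw]
  -- iteration 3/5 --
  FD 13.9: (36.4,0) -> (50.3,0) [heading=0, draw]
  FD 4.3: (50.3,0) -> (54.6,0) [heading=0, draw]
  -- iteration 4/5 --
  FD 13.9: (54.6,0) -> (68.5,0) [heading=0, draw]
  FD 4.3: (68.5,0) -> (72.8,0) [heading=0, draw]
  -- iteration 5/5 --
  FD 13.9: (72.8,0) -> (86.7,0) [heading=0, draw]
  FD 4.3: (86.7,0) -> (91,0) [heading=0, draw]
]
Final: pos=(91,0), heading=0, 10 segment(s) drawn
Segments drawn: 10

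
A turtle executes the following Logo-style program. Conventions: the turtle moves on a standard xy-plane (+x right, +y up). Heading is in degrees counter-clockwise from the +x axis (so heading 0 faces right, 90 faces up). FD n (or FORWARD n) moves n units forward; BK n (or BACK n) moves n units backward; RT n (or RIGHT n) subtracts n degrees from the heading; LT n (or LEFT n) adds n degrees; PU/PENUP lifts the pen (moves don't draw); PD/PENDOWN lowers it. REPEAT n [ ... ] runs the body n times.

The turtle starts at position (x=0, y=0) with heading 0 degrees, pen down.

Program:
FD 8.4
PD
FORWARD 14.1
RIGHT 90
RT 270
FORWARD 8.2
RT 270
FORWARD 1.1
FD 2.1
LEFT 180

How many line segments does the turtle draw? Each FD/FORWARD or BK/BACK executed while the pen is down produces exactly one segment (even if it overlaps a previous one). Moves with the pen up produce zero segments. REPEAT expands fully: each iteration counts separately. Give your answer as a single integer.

Executing turtle program step by step:
Start: pos=(0,0), heading=0, pen down
FD 8.4: (0,0) -> (8.4,0) [heading=0, draw]
PD: pen down
FD 14.1: (8.4,0) -> (22.5,0) [heading=0, draw]
RT 90: heading 0 -> 270
RT 270: heading 270 -> 0
FD 8.2: (22.5,0) -> (30.7,0) [heading=0, draw]
RT 270: heading 0 -> 90
FD 1.1: (30.7,0) -> (30.7,1.1) [heading=90, draw]
FD 2.1: (30.7,1.1) -> (30.7,3.2) [heading=90, draw]
LT 180: heading 90 -> 270
Final: pos=(30.7,3.2), heading=270, 5 segment(s) drawn
Segments drawn: 5

Answer: 5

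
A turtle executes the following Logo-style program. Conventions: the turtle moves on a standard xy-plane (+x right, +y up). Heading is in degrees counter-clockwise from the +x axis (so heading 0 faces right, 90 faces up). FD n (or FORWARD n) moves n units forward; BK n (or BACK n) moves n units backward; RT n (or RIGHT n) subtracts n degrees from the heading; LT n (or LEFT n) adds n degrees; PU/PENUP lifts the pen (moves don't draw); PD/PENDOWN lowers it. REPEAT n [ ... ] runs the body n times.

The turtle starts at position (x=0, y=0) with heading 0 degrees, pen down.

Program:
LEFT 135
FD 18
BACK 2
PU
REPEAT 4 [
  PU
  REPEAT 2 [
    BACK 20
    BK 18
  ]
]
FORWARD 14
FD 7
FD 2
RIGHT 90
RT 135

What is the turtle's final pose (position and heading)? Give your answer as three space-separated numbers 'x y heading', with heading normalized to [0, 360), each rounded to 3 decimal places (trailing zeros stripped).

Answer: 187.383 -187.383 270

Derivation:
Executing turtle program step by step:
Start: pos=(0,0), heading=0, pen down
LT 135: heading 0 -> 135
FD 18: (0,0) -> (-12.728,12.728) [heading=135, draw]
BK 2: (-12.728,12.728) -> (-11.314,11.314) [heading=135, draw]
PU: pen up
REPEAT 4 [
  -- iteration 1/4 --
  PU: pen up
  REPEAT 2 [
    -- iteration 1/2 --
    BK 20: (-11.314,11.314) -> (2.828,-2.828) [heading=135, move]
    BK 18: (2.828,-2.828) -> (15.556,-15.556) [heading=135, move]
    -- iteration 2/2 --
    BK 20: (15.556,-15.556) -> (29.698,-29.698) [heading=135, move]
    BK 18: (29.698,-29.698) -> (42.426,-42.426) [heading=135, move]
  ]
  -- iteration 2/4 --
  PU: pen up
  REPEAT 2 [
    -- iteration 1/2 --
    BK 20: (42.426,-42.426) -> (56.569,-56.569) [heading=135, move]
    BK 18: (56.569,-56.569) -> (69.296,-69.296) [heading=135, move]
    -- iteration 2/2 --
    BK 20: (69.296,-69.296) -> (83.439,-83.439) [heading=135, move]
    BK 18: (83.439,-83.439) -> (96.167,-96.167) [heading=135, move]
  ]
  -- iteration 3/4 --
  PU: pen up
  REPEAT 2 [
    -- iteration 1/2 --
    BK 20: (96.167,-96.167) -> (110.309,-110.309) [heading=135, move]
    BK 18: (110.309,-110.309) -> (123.037,-123.037) [heading=135, move]
    -- iteration 2/2 --
    BK 20: (123.037,-123.037) -> (137.179,-137.179) [heading=135, move]
    BK 18: (137.179,-137.179) -> (149.907,-149.907) [heading=135, move]
  ]
  -- iteration 4/4 --
  PU: pen up
  REPEAT 2 [
    -- iteration 1/2 --
    BK 20: (149.907,-149.907) -> (164.049,-164.049) [heading=135, move]
    BK 18: (164.049,-164.049) -> (176.777,-176.777) [heading=135, move]
    -- iteration 2/2 --
    BK 20: (176.777,-176.777) -> (190.919,-190.919) [heading=135, move]
    BK 18: (190.919,-190.919) -> (203.647,-203.647) [heading=135, move]
  ]
]
FD 14: (203.647,-203.647) -> (193.747,-193.747) [heading=135, move]
FD 7: (193.747,-193.747) -> (188.798,-188.798) [heading=135, move]
FD 2: (188.798,-188.798) -> (187.383,-187.383) [heading=135, move]
RT 90: heading 135 -> 45
RT 135: heading 45 -> 270
Final: pos=(187.383,-187.383), heading=270, 2 segment(s) drawn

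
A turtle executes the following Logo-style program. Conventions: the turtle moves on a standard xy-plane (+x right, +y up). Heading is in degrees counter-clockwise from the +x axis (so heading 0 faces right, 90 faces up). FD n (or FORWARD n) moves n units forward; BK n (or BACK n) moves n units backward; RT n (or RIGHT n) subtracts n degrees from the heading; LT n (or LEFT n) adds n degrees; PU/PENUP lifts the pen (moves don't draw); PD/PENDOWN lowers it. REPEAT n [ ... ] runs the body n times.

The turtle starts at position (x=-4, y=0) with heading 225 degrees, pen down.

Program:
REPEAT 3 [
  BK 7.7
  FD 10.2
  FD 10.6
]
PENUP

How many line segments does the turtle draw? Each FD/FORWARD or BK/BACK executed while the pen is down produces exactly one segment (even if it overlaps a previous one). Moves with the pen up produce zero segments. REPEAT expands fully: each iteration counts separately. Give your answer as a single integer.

Answer: 9

Derivation:
Executing turtle program step by step:
Start: pos=(-4,0), heading=225, pen down
REPEAT 3 [
  -- iteration 1/3 --
  BK 7.7: (-4,0) -> (1.445,5.445) [heading=225, draw]
  FD 10.2: (1.445,5.445) -> (-5.768,-1.768) [heading=225, draw]
  FD 10.6: (-5.768,-1.768) -> (-13.263,-9.263) [heading=225, draw]
  -- iteration 2/3 --
  BK 7.7: (-13.263,-9.263) -> (-7.818,-3.818) [heading=225, draw]
  FD 10.2: (-7.818,-3.818) -> (-15.031,-11.031) [heading=225, draw]
  FD 10.6: (-15.031,-11.031) -> (-22.526,-18.526) [heading=225, draw]
  -- iteration 3/3 --
  BK 7.7: (-22.526,-18.526) -> (-17.081,-13.081) [heading=225, draw]
  FD 10.2: (-17.081,-13.081) -> (-24.294,-20.294) [heading=225, draw]
  FD 10.6: (-24.294,-20.294) -> (-31.789,-27.789) [heading=225, draw]
]
PU: pen up
Final: pos=(-31.789,-27.789), heading=225, 9 segment(s) drawn
Segments drawn: 9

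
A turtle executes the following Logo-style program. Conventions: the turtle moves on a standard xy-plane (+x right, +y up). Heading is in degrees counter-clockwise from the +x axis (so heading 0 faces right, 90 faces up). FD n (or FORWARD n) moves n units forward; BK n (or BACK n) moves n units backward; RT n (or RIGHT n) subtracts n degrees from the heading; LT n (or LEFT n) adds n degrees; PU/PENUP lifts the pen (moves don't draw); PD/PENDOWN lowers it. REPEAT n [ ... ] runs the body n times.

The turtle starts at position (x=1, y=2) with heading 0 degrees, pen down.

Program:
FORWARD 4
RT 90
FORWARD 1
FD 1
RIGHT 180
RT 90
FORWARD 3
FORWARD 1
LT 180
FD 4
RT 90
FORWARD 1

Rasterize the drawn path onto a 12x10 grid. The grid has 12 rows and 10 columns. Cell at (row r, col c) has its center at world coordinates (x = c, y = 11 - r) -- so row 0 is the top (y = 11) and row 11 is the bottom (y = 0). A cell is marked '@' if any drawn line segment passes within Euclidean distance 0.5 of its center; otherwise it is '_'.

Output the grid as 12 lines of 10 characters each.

Answer: __________
__________
__________
__________
__________
__________
__________
__________
__________
_@@@@@____
_____@____
_____@@@@@

Derivation:
Segment 0: (1,2) -> (5,2)
Segment 1: (5,2) -> (5,1)
Segment 2: (5,1) -> (5,0)
Segment 3: (5,0) -> (8,0)
Segment 4: (8,0) -> (9,0)
Segment 5: (9,0) -> (5,0)
Segment 6: (5,0) -> (5,1)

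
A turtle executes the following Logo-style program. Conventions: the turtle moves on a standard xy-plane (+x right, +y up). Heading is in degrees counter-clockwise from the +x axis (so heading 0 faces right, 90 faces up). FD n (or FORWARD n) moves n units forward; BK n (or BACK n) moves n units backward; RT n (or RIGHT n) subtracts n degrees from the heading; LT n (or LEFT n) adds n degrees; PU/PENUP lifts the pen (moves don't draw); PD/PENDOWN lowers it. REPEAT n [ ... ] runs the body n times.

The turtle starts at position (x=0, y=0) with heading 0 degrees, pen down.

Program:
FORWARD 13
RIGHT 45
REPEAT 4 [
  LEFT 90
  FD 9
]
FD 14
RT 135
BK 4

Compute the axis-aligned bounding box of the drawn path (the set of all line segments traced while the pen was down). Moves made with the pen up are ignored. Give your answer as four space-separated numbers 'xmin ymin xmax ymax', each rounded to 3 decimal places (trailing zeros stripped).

Executing turtle program step by step:
Start: pos=(0,0), heading=0, pen down
FD 13: (0,0) -> (13,0) [heading=0, draw]
RT 45: heading 0 -> 315
REPEAT 4 [
  -- iteration 1/4 --
  LT 90: heading 315 -> 45
  FD 9: (13,0) -> (19.364,6.364) [heading=45, draw]
  -- iteration 2/4 --
  LT 90: heading 45 -> 135
  FD 9: (19.364,6.364) -> (13,12.728) [heading=135, draw]
  -- iteration 3/4 --
  LT 90: heading 135 -> 225
  FD 9: (13,12.728) -> (6.636,6.364) [heading=225, draw]
  -- iteration 4/4 --
  LT 90: heading 225 -> 315
  FD 9: (6.636,6.364) -> (13,0) [heading=315, draw]
]
FD 14: (13,0) -> (22.899,-9.899) [heading=315, draw]
RT 135: heading 315 -> 180
BK 4: (22.899,-9.899) -> (26.899,-9.899) [heading=180, draw]
Final: pos=(26.899,-9.899), heading=180, 7 segment(s) drawn

Segment endpoints: x in {0, 6.636, 13, 13, 13, 19.364, 22.899, 26.899}, y in {-9.899, 0, 0, 6.364, 12.728}
xmin=0, ymin=-9.899, xmax=26.899, ymax=12.728

Answer: 0 -9.899 26.899 12.728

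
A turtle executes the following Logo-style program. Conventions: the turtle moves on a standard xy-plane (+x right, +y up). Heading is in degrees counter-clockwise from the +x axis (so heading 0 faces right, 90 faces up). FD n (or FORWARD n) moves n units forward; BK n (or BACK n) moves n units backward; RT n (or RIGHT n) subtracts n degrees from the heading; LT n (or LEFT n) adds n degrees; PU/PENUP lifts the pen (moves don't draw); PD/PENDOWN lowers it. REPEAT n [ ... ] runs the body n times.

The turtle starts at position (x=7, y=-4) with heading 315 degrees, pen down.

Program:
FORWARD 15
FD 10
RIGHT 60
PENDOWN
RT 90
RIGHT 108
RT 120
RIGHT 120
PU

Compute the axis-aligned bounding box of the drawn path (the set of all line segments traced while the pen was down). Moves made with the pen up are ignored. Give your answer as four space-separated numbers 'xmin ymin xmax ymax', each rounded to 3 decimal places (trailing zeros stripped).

Executing turtle program step by step:
Start: pos=(7,-4), heading=315, pen down
FD 15: (7,-4) -> (17.607,-14.607) [heading=315, draw]
FD 10: (17.607,-14.607) -> (24.678,-21.678) [heading=315, draw]
RT 60: heading 315 -> 255
PD: pen down
RT 90: heading 255 -> 165
RT 108: heading 165 -> 57
RT 120: heading 57 -> 297
RT 120: heading 297 -> 177
PU: pen up
Final: pos=(24.678,-21.678), heading=177, 2 segment(s) drawn

Segment endpoints: x in {7, 17.607, 24.678}, y in {-21.678, -14.607, -4}
xmin=7, ymin=-21.678, xmax=24.678, ymax=-4

Answer: 7 -21.678 24.678 -4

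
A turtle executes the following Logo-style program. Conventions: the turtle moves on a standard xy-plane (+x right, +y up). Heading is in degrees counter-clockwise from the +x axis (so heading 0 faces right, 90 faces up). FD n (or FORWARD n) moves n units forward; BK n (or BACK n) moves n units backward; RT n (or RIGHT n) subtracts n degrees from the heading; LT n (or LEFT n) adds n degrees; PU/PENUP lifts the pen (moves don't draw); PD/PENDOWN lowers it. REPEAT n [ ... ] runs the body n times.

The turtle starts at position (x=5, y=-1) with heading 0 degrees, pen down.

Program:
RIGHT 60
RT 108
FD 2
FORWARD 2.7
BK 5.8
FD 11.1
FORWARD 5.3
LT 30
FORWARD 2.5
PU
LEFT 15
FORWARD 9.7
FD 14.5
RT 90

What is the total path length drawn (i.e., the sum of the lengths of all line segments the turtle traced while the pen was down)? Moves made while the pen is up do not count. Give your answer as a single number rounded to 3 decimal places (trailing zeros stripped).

Executing turtle program step by step:
Start: pos=(5,-1), heading=0, pen down
RT 60: heading 0 -> 300
RT 108: heading 300 -> 192
FD 2: (5,-1) -> (3.044,-1.416) [heading=192, draw]
FD 2.7: (3.044,-1.416) -> (0.403,-1.977) [heading=192, draw]
BK 5.8: (0.403,-1.977) -> (6.076,-0.771) [heading=192, draw]
FD 11.1: (6.076,-0.771) -> (-4.781,-3.079) [heading=192, draw]
FD 5.3: (-4.781,-3.079) -> (-9.966,-4.181) [heading=192, draw]
LT 30: heading 192 -> 222
FD 2.5: (-9.966,-4.181) -> (-11.824,-5.854) [heading=222, draw]
PU: pen up
LT 15: heading 222 -> 237
FD 9.7: (-11.824,-5.854) -> (-17.107,-13.989) [heading=237, move]
FD 14.5: (-17.107,-13.989) -> (-25.004,-26.15) [heading=237, move]
RT 90: heading 237 -> 147
Final: pos=(-25.004,-26.15), heading=147, 6 segment(s) drawn

Segment lengths:
  seg 1: (5,-1) -> (3.044,-1.416), length = 2
  seg 2: (3.044,-1.416) -> (0.403,-1.977), length = 2.7
  seg 3: (0.403,-1.977) -> (6.076,-0.771), length = 5.8
  seg 4: (6.076,-0.771) -> (-4.781,-3.079), length = 11.1
  seg 5: (-4.781,-3.079) -> (-9.966,-4.181), length = 5.3
  seg 6: (-9.966,-4.181) -> (-11.824,-5.854), length = 2.5
Total = 29.4

Answer: 29.4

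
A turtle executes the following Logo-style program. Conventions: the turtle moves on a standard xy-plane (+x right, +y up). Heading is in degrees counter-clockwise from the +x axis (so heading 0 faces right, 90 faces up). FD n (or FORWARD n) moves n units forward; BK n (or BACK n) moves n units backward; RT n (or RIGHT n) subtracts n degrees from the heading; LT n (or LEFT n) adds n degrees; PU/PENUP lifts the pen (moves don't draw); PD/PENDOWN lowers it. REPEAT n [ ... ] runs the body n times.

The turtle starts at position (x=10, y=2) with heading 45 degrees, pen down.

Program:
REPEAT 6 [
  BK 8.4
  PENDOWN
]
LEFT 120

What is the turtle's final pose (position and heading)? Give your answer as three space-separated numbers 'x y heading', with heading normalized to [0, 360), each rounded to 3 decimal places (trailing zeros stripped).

Answer: -25.638 -33.638 165

Derivation:
Executing turtle program step by step:
Start: pos=(10,2), heading=45, pen down
REPEAT 6 [
  -- iteration 1/6 --
  BK 8.4: (10,2) -> (4.06,-3.94) [heading=45, draw]
  PD: pen down
  -- iteration 2/6 --
  BK 8.4: (4.06,-3.94) -> (-1.879,-9.879) [heading=45, draw]
  PD: pen down
  -- iteration 3/6 --
  BK 8.4: (-1.879,-9.879) -> (-7.819,-15.819) [heading=45, draw]
  PD: pen down
  -- iteration 4/6 --
  BK 8.4: (-7.819,-15.819) -> (-13.759,-21.759) [heading=45, draw]
  PD: pen down
  -- iteration 5/6 --
  BK 8.4: (-13.759,-21.759) -> (-19.698,-27.698) [heading=45, draw]
  PD: pen down
  -- iteration 6/6 --
  BK 8.4: (-19.698,-27.698) -> (-25.638,-33.638) [heading=45, draw]
  PD: pen down
]
LT 120: heading 45 -> 165
Final: pos=(-25.638,-33.638), heading=165, 6 segment(s) drawn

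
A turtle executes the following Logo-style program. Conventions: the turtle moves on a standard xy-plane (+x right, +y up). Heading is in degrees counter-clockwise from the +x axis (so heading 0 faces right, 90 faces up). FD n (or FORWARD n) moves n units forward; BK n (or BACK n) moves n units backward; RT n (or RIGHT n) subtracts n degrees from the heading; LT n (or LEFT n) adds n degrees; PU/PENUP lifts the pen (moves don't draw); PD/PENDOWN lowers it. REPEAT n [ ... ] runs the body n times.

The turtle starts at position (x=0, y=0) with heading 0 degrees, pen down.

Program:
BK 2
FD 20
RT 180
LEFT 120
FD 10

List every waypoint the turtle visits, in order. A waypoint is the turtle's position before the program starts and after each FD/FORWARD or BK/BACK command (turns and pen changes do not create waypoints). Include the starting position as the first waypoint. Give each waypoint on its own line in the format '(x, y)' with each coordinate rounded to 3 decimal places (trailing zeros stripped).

Executing turtle program step by step:
Start: pos=(0,0), heading=0, pen down
BK 2: (0,0) -> (-2,0) [heading=0, draw]
FD 20: (-2,0) -> (18,0) [heading=0, draw]
RT 180: heading 0 -> 180
LT 120: heading 180 -> 300
FD 10: (18,0) -> (23,-8.66) [heading=300, draw]
Final: pos=(23,-8.66), heading=300, 3 segment(s) drawn
Waypoints (4 total):
(0, 0)
(-2, 0)
(18, 0)
(23, -8.66)

Answer: (0, 0)
(-2, 0)
(18, 0)
(23, -8.66)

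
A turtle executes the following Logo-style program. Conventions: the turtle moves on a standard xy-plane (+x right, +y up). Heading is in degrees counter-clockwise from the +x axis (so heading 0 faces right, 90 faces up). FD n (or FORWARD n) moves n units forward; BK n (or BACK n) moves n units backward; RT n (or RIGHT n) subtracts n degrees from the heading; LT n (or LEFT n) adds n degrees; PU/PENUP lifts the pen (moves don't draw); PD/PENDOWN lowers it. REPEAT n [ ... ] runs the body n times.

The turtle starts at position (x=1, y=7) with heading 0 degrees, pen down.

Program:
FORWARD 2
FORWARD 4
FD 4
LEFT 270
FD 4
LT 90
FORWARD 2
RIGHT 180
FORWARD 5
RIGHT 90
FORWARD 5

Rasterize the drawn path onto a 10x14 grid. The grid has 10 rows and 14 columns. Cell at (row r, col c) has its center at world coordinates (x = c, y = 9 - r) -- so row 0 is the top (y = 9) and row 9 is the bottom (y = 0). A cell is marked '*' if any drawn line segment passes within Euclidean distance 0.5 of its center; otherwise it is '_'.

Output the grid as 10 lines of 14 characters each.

Segment 0: (1,7) -> (3,7)
Segment 1: (3,7) -> (7,7)
Segment 2: (7,7) -> (11,7)
Segment 3: (11,7) -> (11,3)
Segment 4: (11,3) -> (13,3)
Segment 5: (13,3) -> (8,3)
Segment 6: (8,3) -> (8,8)

Answer: ______________
________*_____
_***********__
________*__*__
________*__*__
________*__*__
________******
______________
______________
______________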